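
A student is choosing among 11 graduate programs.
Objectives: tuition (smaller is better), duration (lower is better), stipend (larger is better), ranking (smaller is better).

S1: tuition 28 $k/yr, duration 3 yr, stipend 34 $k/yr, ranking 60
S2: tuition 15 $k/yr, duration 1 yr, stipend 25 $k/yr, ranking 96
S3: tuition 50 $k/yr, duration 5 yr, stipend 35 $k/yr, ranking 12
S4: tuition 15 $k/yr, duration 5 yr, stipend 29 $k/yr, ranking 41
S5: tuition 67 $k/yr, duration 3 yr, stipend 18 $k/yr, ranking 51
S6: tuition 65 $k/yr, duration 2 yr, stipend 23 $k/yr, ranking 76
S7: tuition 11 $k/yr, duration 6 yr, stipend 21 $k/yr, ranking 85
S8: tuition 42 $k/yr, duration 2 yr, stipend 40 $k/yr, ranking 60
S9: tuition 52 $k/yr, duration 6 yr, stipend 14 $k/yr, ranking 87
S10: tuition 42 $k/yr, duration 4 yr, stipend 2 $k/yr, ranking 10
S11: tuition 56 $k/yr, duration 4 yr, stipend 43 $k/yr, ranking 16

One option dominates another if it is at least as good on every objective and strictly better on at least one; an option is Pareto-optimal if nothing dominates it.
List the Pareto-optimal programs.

S1: not dominated.
S2: not dominated (best duration).
S3: not dominated.
S4: not dominated.
S5: not dominated.
S6: dominated by S8 (tuition 42≤65, duration 2≤2, stipend 40≥23, ranking 60≤76).
S7: not dominated (best tuition).
S8: not dominated.
S9: dominated by S1 (tuition 28≤52, duration 3≤6, stipend 34≥14, ranking 60≤87).
S10: not dominated (best ranking).
S11: not dominated (best stipend).

S1, S2, S3, S4, S5, S7, S8, S10, S11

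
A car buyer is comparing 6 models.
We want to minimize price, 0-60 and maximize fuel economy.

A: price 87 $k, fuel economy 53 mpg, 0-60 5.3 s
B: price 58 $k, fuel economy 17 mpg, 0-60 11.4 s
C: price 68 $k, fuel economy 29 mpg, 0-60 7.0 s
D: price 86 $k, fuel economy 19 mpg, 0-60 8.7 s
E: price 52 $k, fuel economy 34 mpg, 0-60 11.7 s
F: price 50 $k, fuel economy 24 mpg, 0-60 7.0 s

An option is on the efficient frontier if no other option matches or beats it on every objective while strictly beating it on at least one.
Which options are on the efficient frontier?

A, C, E, F

A: not dominated (best fuel economy).
B: dominated by F (price 50≤58, fuel economy 24≥17, 0-60 7.0≤11.4).
C: not dominated.
D: dominated by C (price 68≤86, fuel economy 29≥19, 0-60 7.0≤8.7).
E: not dominated.
F: not dominated (best price).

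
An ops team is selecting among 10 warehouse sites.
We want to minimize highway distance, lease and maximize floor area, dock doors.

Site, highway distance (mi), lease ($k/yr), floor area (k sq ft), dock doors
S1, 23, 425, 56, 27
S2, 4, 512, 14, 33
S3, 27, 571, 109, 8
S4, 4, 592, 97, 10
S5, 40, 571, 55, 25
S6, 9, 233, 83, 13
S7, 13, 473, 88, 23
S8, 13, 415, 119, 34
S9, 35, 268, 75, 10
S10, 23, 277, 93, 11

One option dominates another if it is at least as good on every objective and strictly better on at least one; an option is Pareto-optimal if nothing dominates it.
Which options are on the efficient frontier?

S2, S4, S6, S8, S10

S1: dominated by S8 (highway distance 13≤23, lease 415≤425, floor area 119≥56, dock doors 34≥27).
S2: not dominated.
S3: dominated by S8 (highway distance 13≤27, lease 415≤571, floor area 119≥109, dock doors 34≥8).
S4: not dominated.
S5: dominated by S1 (highway distance 23≤40, lease 425≤571, floor area 56≥55, dock doors 27≥25).
S6: not dominated (best lease).
S7: dominated by S8 (highway distance 13≤13, lease 415≤473, floor area 119≥88, dock doors 34≥23).
S8: not dominated (best floor area).
S9: dominated by S6 (highway distance 9≤35, lease 233≤268, floor area 83≥75, dock doors 13≥10).
S10: not dominated.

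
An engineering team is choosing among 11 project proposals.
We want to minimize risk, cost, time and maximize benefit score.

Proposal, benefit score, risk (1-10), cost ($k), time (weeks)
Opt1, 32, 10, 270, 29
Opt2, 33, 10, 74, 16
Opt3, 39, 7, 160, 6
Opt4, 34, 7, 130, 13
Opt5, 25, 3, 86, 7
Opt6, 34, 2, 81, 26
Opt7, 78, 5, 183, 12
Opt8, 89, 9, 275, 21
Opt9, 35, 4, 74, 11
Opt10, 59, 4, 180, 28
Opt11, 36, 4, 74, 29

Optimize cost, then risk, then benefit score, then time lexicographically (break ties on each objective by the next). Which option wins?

Opt11

First minimize cost: best is 74, kept {Opt2, Opt9, Opt11}.
Then minimize risk: best is 4, kept {Opt9, Opt11}.
Then maximize benefit score: best is 36, kept {Opt11}.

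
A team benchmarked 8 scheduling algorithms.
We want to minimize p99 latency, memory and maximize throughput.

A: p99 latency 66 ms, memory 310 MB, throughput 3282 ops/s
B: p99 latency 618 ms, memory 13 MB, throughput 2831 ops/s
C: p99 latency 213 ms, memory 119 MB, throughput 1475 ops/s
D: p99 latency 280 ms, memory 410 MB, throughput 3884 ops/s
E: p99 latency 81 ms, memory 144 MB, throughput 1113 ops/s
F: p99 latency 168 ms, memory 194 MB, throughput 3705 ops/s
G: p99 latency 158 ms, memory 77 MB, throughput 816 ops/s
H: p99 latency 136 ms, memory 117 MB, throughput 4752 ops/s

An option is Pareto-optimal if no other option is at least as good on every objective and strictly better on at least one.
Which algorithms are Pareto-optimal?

A: not dominated (best p99 latency).
B: not dominated (best memory).
C: dominated by H (p99 latency 136≤213, memory 117≤119, throughput 4752≥1475).
D: dominated by H (p99 latency 136≤280, memory 117≤410, throughput 4752≥3884).
E: not dominated.
F: dominated by H (p99 latency 136≤168, memory 117≤194, throughput 4752≥3705).
G: not dominated.
H: not dominated (best throughput).

A, B, E, G, H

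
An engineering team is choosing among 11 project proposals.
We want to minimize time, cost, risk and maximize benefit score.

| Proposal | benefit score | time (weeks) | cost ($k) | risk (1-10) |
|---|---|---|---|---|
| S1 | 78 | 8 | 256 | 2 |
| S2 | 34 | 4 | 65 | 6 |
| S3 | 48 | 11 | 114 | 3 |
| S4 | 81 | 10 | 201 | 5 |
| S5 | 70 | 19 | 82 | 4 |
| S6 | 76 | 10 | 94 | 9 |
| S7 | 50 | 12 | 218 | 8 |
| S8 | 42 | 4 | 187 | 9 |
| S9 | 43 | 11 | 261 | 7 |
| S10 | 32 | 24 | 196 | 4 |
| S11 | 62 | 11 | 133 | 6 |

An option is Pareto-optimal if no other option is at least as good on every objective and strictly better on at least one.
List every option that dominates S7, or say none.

S4: benefit score 81≥50, time 10≤12, cost 201≤218, risk 5≤8 — dominates S7.
S11: benefit score 62≥50, time 11≤12, cost 133≤218, risk 6≤8 — dominates S7.
Others (S1, S2, S3, S5, S6, S8, S9, S10) are each worse than S7 on at least one objective.

S4, S11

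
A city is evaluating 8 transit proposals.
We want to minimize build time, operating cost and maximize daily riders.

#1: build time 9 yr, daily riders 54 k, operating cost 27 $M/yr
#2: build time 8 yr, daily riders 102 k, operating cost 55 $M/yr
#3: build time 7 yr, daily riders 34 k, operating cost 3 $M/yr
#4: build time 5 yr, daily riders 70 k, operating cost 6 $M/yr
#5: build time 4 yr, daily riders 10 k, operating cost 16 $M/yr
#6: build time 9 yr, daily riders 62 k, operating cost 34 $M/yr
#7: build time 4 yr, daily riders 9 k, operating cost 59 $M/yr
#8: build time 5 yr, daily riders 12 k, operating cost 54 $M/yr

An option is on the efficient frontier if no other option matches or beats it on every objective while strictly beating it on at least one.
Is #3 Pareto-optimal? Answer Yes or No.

#1: worse on build time (9 vs 7).
#2: worse on build time (8 vs 7).
#4: worse on operating cost (6 vs 3).
#5: worse on daily riders (10 vs 34).
#6: worse on build time (9 vs 7).
#7: worse on daily riders (9 vs 34).
#8: worse on daily riders (12 vs 34).
No option is at least as good as #3 on every objective and strictly better on one.

Yes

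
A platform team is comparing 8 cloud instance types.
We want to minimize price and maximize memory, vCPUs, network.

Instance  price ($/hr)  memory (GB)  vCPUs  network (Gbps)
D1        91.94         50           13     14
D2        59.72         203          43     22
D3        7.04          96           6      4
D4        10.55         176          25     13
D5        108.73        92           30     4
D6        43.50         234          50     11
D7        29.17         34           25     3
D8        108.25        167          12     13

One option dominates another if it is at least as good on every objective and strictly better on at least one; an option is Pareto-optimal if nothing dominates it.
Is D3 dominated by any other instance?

No

D1: worse on price (91.94 vs 7.04).
D2: worse on price (59.72 vs 7.04).
D4: worse on price (10.55 vs 7.04).
D5: worse on price (108.73 vs 7.04).
D6: worse on price (43.50 vs 7.04).
D7: worse on price (29.17 vs 7.04).
D8: worse on price (108.25 vs 7.04).
No option is at least as good as D3 on every objective and strictly better on one.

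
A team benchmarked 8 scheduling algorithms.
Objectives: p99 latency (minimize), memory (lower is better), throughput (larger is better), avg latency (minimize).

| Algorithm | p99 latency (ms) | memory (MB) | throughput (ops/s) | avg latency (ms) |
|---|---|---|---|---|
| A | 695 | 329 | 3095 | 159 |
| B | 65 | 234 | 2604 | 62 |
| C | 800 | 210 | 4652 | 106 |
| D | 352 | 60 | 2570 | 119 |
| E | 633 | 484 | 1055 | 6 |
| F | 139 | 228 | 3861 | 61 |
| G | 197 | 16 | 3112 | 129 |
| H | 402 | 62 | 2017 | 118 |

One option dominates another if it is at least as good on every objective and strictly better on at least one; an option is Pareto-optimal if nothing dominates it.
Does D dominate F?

D vs F: D is worse on p99 latency (352 vs 139), so it does not dominate F.

No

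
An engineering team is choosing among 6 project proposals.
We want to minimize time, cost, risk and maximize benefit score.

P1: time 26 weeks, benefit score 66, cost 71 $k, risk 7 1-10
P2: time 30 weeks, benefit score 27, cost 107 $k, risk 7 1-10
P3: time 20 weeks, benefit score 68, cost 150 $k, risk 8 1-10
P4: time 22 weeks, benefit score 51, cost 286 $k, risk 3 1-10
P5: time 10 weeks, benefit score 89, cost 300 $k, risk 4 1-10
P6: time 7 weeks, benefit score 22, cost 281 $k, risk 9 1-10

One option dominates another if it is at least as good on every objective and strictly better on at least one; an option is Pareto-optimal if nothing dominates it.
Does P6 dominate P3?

P6 vs P3: P6 is worse on benefit score (22 vs 68), so it does not dominate P3.

No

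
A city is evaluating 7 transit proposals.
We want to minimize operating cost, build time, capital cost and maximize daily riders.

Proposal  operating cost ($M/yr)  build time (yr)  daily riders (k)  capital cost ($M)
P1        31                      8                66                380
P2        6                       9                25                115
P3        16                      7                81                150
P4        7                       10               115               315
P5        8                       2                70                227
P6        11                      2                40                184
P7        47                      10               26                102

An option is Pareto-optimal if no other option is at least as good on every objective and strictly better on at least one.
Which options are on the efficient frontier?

P2, P3, P4, P5, P6, P7

P1: dominated by P3 (operating cost 16≤31, build time 7≤8, daily riders 81≥66, capital cost 150≤380).
P2: not dominated (best operating cost).
P3: not dominated.
P4: not dominated (best daily riders).
P5: not dominated.
P6: not dominated.
P7: not dominated (best capital cost).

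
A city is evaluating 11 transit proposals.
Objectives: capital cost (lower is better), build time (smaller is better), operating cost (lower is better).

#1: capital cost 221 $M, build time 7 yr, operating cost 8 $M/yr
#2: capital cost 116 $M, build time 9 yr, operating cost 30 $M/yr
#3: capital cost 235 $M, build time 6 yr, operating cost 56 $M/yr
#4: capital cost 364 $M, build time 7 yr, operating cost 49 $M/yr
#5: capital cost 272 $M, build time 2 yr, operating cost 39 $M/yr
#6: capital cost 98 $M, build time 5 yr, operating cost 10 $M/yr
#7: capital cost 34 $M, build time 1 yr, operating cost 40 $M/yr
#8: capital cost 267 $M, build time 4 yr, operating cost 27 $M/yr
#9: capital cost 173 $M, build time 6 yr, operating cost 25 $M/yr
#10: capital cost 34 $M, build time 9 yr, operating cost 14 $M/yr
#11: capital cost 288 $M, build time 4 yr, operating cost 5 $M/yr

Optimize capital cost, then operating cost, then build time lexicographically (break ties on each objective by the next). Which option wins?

First minimize capital cost: best is 34, kept {#7, #10}.
Then minimize operating cost: best is 14, kept {#10}.

#10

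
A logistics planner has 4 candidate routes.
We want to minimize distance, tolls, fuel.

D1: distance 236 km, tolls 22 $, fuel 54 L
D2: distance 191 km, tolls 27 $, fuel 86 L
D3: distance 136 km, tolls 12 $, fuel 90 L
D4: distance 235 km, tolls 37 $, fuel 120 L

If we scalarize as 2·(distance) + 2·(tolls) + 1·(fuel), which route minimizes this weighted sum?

D1: 2·236 + 2·22 + 1·54 = 570
D2: 2·191 + 2·27 + 1·86 = 522
D3: 2·136 + 2·12 + 1·90 = 386
D4: 2·235 + 2·37 + 1·120 = 664
Lowest: D3 at 386.

D3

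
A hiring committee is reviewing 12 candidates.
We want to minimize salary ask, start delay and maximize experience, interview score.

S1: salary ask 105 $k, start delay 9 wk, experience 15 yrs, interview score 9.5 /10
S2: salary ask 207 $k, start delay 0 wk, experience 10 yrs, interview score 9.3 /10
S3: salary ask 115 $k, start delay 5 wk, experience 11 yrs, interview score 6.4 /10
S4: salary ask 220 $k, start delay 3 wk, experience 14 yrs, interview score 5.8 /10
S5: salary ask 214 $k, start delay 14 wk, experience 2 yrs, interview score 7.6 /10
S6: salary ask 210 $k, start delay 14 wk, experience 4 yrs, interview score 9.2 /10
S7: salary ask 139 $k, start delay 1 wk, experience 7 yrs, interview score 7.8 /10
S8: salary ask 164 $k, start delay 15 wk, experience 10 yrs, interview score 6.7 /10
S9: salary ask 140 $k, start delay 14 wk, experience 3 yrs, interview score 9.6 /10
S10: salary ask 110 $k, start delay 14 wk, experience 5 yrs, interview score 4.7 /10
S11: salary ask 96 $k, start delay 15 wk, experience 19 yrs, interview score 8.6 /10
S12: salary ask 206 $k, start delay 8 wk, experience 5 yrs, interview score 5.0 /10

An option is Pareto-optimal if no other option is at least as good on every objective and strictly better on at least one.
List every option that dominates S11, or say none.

S1: worse on salary ask (105 vs 96).
S2: worse on salary ask (207 vs 96).
S3: worse on salary ask (115 vs 96).
S4: worse on salary ask (220 vs 96).
S5: worse on salary ask (214 vs 96).
S6: worse on salary ask (210 vs 96).
S7: worse on salary ask (139 vs 96).
S8: worse on salary ask (164 vs 96).
S9: worse on salary ask (140 vs 96).
S10: worse on salary ask (110 vs 96).
S12: worse on salary ask (206 vs 96).
No option dominates S11.

none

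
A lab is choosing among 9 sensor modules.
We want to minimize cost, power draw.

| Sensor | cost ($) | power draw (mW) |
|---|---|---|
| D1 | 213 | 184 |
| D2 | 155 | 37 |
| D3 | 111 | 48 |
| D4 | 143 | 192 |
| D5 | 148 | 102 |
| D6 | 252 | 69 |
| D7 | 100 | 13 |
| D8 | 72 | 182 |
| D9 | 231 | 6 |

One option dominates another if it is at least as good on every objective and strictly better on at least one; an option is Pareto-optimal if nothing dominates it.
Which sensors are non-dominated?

D7, D8, D9

D1: dominated by D2 (cost 155≤213, power draw 37≤184).
D2: dominated by D7 (cost 100≤155, power draw 13≤37).
D3: dominated by D7 (cost 100≤111, power draw 13≤48).
D4: dominated by D3 (cost 111≤143, power draw 48≤192).
D5: dominated by D3 (cost 111≤148, power draw 48≤102).
D6: dominated by D2 (cost 155≤252, power draw 37≤69).
D7: not dominated.
D8: not dominated (best cost).
D9: not dominated (best power draw).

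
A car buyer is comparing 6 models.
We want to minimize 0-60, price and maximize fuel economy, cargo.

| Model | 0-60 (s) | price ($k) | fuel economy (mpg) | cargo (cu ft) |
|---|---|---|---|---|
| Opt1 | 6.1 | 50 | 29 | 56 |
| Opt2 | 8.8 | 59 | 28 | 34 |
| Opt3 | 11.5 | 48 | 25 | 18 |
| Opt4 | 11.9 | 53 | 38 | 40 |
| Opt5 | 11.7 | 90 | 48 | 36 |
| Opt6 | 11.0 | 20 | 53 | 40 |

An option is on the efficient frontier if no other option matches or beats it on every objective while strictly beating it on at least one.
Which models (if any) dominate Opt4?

Opt6: 0-60 11.0≤11.9, price 20≤53, fuel economy 53≥38, cargo 40≥40 — dominates Opt4.
Others (Opt1, Opt2, Opt3, Opt5) are each worse than Opt4 on at least one objective.

Opt6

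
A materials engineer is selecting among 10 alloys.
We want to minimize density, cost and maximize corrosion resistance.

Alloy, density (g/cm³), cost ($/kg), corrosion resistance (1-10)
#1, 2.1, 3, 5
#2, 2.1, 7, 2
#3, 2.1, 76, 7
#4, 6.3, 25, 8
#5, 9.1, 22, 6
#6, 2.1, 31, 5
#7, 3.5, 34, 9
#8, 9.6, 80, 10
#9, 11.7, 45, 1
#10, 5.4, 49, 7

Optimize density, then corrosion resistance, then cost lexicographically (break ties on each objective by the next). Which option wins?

First minimize density: best is 2.1, kept {#1, #2, #3, #6}.
Then maximize corrosion resistance: best is 7, kept {#3}.

#3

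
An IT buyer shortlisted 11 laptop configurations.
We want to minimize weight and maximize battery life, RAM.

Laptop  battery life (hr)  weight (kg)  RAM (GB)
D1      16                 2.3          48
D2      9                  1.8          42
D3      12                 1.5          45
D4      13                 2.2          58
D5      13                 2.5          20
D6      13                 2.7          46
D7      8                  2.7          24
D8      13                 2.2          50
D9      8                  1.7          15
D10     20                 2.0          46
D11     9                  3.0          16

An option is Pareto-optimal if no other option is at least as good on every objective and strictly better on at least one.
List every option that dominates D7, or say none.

D1, D2, D3, D4, D6, D8, D10

D1: battery life 16≥8, weight 2.3≤2.7, RAM 48≥24 — dominates D7.
D2: battery life 9≥8, weight 1.8≤2.7, RAM 42≥24 — dominates D7.
D3: battery life 12≥8, weight 1.5≤2.7, RAM 45≥24 — dominates D7.
D4: battery life 13≥8, weight 2.2≤2.7, RAM 58≥24 — dominates D7.
D6: battery life 13≥8, weight 2.7≤2.7, RAM 46≥24 — dominates D7.
D8: battery life 13≥8, weight 2.2≤2.7, RAM 50≥24 — dominates D7.
D10: battery life 20≥8, weight 2.0≤2.7, RAM 46≥24 — dominates D7.
Others (D5, D9, D11) are each worse than D7 on at least one objective.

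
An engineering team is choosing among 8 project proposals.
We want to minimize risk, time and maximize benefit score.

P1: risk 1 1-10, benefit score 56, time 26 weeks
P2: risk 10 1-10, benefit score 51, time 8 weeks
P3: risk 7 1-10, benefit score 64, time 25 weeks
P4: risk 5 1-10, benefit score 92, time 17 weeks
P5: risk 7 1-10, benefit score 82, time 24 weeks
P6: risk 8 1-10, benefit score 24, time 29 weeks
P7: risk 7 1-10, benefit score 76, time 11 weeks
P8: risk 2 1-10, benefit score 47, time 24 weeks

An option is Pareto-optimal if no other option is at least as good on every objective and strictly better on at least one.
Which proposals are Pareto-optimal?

P1: not dominated (best risk).
P2: not dominated (best time).
P3: dominated by P4 (risk 5≤7, benefit score 92≥64, time 17≤25).
P4: not dominated (best benefit score).
P5: dominated by P4 (risk 5≤7, benefit score 92≥82, time 17≤24).
P6: dominated by P1 (risk 1≤8, benefit score 56≥24, time 26≤29).
P7: not dominated.
P8: not dominated.

P1, P2, P4, P7, P8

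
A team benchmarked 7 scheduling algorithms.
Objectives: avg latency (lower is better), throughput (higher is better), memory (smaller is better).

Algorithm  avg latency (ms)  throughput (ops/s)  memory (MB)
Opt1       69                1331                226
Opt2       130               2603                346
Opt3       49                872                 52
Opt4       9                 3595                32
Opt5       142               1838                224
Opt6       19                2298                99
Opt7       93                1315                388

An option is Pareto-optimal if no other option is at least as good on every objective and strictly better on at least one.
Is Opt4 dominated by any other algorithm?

Opt1: worse on avg latency (69 vs 9).
Opt2: worse on avg latency (130 vs 9).
Opt3: worse on avg latency (49 vs 9).
Opt5: worse on avg latency (142 vs 9).
Opt6: worse on avg latency (19 vs 9).
Opt7: worse on avg latency (93 vs 9).
No option is at least as good as Opt4 on every objective and strictly better on one.

No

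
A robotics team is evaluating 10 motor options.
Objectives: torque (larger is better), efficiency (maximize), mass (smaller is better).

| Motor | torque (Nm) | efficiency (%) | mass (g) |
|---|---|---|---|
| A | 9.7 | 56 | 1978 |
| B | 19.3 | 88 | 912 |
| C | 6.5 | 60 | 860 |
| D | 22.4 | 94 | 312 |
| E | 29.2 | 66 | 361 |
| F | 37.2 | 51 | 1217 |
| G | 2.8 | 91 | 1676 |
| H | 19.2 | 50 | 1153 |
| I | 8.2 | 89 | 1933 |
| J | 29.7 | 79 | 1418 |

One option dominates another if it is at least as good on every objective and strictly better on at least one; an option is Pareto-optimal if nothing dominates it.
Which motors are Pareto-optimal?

D, E, F, J

A: dominated by B (torque 19.3≥9.7, efficiency 88≥56, mass 912≤1978).
B: dominated by D (torque 22.4≥19.3, efficiency 94≥88, mass 312≤912).
C: dominated by D (torque 22.4≥6.5, efficiency 94≥60, mass 312≤860).
D: not dominated (best efficiency).
E: not dominated.
F: not dominated (best torque).
G: dominated by D (torque 22.4≥2.8, efficiency 94≥91, mass 312≤1676).
H: dominated by B (torque 19.3≥19.2, efficiency 88≥50, mass 912≤1153).
I: dominated by D (torque 22.4≥8.2, efficiency 94≥89, mass 312≤1933).
J: not dominated.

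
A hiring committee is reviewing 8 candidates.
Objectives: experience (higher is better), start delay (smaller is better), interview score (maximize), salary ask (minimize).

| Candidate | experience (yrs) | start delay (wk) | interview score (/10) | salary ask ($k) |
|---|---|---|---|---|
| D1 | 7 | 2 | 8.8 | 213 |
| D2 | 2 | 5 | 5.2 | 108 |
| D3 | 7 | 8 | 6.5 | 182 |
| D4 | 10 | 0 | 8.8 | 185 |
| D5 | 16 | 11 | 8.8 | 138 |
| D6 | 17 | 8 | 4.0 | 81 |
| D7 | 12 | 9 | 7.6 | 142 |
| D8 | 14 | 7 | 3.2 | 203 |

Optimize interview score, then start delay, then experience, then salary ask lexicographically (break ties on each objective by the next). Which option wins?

First maximize interview score: best is 8.8, kept {D1, D4, D5}.
Then minimize start delay: best is 0, kept {D4}.

D4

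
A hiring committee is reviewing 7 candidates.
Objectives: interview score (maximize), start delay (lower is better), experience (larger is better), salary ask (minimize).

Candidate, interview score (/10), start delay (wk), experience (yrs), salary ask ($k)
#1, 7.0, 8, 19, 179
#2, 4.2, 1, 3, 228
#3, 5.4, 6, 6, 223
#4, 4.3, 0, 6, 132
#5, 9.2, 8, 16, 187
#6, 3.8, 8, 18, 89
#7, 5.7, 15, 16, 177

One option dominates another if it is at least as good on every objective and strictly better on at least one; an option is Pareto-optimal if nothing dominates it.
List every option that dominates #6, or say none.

#1: worse on salary ask (179 vs 89).
#2: worse on experience (3 vs 18).
#3: worse on experience (6 vs 18).
#4: worse on experience (6 vs 18).
#5: worse on experience (16 vs 18).
#7: worse on start delay (15 vs 8).
No option dominates #6.

none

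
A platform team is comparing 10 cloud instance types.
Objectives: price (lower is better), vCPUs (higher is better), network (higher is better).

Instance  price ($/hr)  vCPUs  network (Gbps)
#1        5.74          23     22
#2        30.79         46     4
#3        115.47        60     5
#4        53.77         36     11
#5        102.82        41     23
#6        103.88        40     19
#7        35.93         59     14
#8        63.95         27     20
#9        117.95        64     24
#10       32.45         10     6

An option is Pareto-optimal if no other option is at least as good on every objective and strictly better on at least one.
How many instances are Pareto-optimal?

7

#1: not dominated (best price).
#2: not dominated.
#3: not dominated.
#4: dominated by #7 (price 35.93≤53.77, vCPUs 59≥36, network 14≥11).
#5: not dominated.
#6: dominated by #5 (price 102.82≤103.88, vCPUs 41≥40, network 23≥19).
#7: not dominated.
#8: not dominated.
#9: not dominated (best vCPUs).
#10: dominated by #1 (price 5.74≤32.45, vCPUs 23≥10, network 22≥6).
Pareto-optimal: #1, #2, #3, #5, #7, #8, #9 → 7.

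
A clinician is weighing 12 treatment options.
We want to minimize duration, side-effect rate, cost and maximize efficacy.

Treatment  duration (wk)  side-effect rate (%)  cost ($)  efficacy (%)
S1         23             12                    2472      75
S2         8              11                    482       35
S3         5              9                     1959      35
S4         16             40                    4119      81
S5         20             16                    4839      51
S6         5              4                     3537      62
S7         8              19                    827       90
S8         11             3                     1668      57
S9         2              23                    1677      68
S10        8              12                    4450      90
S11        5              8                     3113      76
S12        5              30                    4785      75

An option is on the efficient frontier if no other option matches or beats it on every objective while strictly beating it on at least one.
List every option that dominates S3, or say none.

none

S1: worse on duration (23 vs 5).
S2: worse on duration (8 vs 5).
S4: worse on duration (16 vs 5).
S5: worse on duration (20 vs 5).
S6: worse on cost (3537 vs 1959).
S7: worse on duration (8 vs 5).
S8: worse on duration (11 vs 5).
S9: worse on side-effect rate (23 vs 9).
S10: worse on duration (8 vs 5).
S11: worse on cost (3113 vs 1959).
S12: worse on side-effect rate (30 vs 9).
No option dominates S3.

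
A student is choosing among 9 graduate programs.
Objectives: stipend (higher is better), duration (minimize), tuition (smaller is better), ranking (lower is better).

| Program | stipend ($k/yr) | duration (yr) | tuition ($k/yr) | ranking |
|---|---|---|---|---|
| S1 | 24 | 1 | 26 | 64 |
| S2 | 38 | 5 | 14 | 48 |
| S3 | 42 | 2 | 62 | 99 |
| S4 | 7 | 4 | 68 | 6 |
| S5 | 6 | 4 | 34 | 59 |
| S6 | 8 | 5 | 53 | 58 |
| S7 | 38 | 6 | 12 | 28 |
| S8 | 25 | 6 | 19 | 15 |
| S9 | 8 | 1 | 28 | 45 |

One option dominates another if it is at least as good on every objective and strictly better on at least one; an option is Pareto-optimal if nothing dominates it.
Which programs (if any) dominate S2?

S1: worse on stipend (24 vs 38).
S3: worse on tuition (62 vs 14).
S4: worse on stipend (7 vs 38).
S5: worse on stipend (6 vs 38).
S6: worse on stipend (8 vs 38).
S7: worse on duration (6 vs 5).
S8: worse on stipend (25 vs 38).
S9: worse on stipend (8 vs 38).
No option dominates S2.

none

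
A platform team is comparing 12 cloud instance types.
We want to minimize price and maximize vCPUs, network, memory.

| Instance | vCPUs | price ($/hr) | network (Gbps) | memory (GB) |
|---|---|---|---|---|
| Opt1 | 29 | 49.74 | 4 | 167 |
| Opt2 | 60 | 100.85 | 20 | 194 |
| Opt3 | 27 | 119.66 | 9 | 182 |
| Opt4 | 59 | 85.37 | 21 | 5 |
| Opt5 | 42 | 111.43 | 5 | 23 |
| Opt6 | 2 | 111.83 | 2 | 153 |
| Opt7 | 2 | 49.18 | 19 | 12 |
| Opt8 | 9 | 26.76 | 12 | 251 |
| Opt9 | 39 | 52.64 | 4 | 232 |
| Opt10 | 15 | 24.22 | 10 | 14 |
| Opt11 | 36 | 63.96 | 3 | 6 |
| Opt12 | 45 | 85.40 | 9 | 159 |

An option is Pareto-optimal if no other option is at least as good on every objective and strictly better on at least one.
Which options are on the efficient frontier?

Opt1, Opt2, Opt4, Opt7, Opt8, Opt9, Opt10, Opt12

Opt1: not dominated.
Opt2: not dominated (best vCPUs).
Opt3: dominated by Opt2 (vCPUs 60≥27, price 100.85≤119.66, network 20≥9, memory 194≥182).
Opt4: not dominated (best network).
Opt5: dominated by Opt2 (vCPUs 60≥42, price 100.85≤111.43, network 20≥5, memory 194≥23).
Opt6: dominated by Opt1 (vCPUs 29≥2, price 49.74≤111.83, network 4≥2, memory 167≥153).
Opt7: not dominated.
Opt8: not dominated (best memory).
Opt9: not dominated.
Opt10: not dominated (best price).
Opt11: dominated by Opt9 (vCPUs 39≥36, price 52.64≤63.96, network 4≥3, memory 232≥6).
Opt12: not dominated.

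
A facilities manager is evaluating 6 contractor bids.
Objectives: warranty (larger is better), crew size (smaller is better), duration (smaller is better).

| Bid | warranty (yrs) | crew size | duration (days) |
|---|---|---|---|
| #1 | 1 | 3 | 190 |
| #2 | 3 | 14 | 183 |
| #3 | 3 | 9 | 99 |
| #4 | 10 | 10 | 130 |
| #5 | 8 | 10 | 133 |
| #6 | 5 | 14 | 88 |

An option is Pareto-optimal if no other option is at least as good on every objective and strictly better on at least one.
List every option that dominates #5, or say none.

#4: warranty 10≥8, crew size 10≤10, duration 130≤133 — dominates #5.
Others (#1, #2, #3, #6) are each worse than #5 on at least one objective.

#4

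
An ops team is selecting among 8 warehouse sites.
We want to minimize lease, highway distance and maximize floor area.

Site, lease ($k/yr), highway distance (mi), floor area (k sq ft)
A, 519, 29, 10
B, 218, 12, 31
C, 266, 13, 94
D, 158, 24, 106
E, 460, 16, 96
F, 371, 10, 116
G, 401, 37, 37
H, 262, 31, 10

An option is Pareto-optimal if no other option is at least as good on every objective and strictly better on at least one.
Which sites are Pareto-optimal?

B, C, D, F

A: dominated by B (lease 218≤519, highway distance 12≤29, floor area 31≥10).
B: not dominated.
C: not dominated.
D: not dominated (best lease).
E: dominated by F (lease 371≤460, highway distance 10≤16, floor area 116≥96).
F: not dominated (best highway distance).
G: dominated by C (lease 266≤401, highway distance 13≤37, floor area 94≥37).
H: dominated by B (lease 218≤262, highway distance 12≤31, floor area 31≥10).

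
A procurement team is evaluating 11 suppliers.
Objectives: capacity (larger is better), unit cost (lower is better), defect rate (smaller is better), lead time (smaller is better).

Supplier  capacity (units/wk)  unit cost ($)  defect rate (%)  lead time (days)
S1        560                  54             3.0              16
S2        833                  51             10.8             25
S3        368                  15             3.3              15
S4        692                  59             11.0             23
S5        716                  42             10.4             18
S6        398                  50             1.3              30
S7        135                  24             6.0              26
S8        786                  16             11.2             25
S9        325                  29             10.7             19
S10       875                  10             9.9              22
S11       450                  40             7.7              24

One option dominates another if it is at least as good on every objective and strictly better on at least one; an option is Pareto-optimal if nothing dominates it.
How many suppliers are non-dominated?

6

S1: not dominated.
S2: dominated by S10 (capacity 875≥833, unit cost 10≤51, defect rate 9.9≤10.8, lead time 22≤25).
S3: not dominated (best lead time).
S4: dominated by S5 (capacity 716≥692, unit cost 42≤59, defect rate 10.4≤11.0, lead time 18≤23).
S5: not dominated.
S6: not dominated (best defect rate).
S7: dominated by S3 (capacity 368≥135, unit cost 15≤24, defect rate 3.3≤6.0, lead time 15≤26).
S8: dominated by S10 (capacity 875≥786, unit cost 10≤16, defect rate 9.9≤11.2, lead time 22≤25).
S9: dominated by S3 (capacity 368≥325, unit cost 15≤29, defect rate 3.3≤10.7, lead time 15≤19).
S10: not dominated (best capacity).
S11: not dominated.
Pareto-optimal: S1, S3, S5, S6, S10, S11 → 6.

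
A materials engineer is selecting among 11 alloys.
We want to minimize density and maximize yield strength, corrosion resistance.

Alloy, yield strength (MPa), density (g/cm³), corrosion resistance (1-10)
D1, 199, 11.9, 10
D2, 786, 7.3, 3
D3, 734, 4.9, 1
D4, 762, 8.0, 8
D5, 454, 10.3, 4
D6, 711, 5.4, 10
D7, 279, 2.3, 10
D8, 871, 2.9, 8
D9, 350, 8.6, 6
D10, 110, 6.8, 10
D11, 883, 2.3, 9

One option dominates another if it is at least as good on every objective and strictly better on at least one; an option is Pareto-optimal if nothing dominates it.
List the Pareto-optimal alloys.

D6, D7, D11

D1: dominated by D6 (yield strength 711≥199, density 5.4≤11.9, corrosion resistance 10≥10).
D2: dominated by D8 (yield strength 871≥786, density 2.9≤7.3, corrosion resistance 8≥3).
D3: dominated by D8 (yield strength 871≥734, density 2.9≤4.9, corrosion resistance 8≥1).
D4: dominated by D8 (yield strength 871≥762, density 2.9≤8.0, corrosion resistance 8≥8).
D5: dominated by D4 (yield strength 762≥454, density 8.0≤10.3, corrosion resistance 8≥4).
D6: not dominated.
D7: not dominated.
D8: dominated by D11 (yield strength 883≥871, density 2.3≤2.9, corrosion resistance 9≥8).
D9: dominated by D4 (yield strength 762≥350, density 8.0≤8.6, corrosion resistance 8≥6).
D10: dominated by D6 (yield strength 711≥110, density 5.4≤6.8, corrosion resistance 10≥10).
D11: not dominated (best yield strength).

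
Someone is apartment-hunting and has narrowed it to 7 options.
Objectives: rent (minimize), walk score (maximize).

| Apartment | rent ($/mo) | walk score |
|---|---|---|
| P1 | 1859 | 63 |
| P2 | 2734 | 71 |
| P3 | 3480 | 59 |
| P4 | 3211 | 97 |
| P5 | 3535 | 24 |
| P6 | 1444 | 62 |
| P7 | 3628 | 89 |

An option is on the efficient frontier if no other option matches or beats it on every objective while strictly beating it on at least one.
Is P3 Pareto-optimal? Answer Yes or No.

P1 vs P3: rent 1859≤3480, walk score 63≥59 — P1 is at least as good on every objective and strictly better on at least one, so P1 dominates P3.

No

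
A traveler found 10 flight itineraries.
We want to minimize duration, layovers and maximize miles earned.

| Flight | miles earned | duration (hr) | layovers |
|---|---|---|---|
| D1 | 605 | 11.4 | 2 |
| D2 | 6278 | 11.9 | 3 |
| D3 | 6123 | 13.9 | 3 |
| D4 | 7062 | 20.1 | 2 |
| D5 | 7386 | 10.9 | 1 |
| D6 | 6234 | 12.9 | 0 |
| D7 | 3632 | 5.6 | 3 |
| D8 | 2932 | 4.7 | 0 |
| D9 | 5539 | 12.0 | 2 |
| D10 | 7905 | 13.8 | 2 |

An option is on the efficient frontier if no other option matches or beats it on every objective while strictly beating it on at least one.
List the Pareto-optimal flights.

D1: dominated by D5 (miles earned 7386≥605, duration 10.9≤11.4, layovers 1≤2).
D2: dominated by D5 (miles earned 7386≥6278, duration 10.9≤11.9, layovers 1≤3).
D3: dominated by D2 (miles earned 6278≥6123, duration 11.9≤13.9, layovers 3≤3).
D4: dominated by D5 (miles earned 7386≥7062, duration 10.9≤20.1, layovers 1≤2).
D5: not dominated.
D6: not dominated.
D7: not dominated.
D8: not dominated (best duration).
D9: dominated by D5 (miles earned 7386≥5539, duration 10.9≤12.0, layovers 1≤2).
D10: not dominated (best miles earned).

D5, D6, D7, D8, D10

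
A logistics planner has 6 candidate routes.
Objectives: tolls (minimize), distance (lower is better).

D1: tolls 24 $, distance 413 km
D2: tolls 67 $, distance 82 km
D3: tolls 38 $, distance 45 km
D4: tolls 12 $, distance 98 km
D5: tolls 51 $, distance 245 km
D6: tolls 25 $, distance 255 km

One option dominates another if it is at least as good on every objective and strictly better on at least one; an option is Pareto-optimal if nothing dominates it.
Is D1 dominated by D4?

D4 vs D1: tolls 12≤24, distance 98≤413 — D4 is at least as good on every objective with at least one strict improvement.

Yes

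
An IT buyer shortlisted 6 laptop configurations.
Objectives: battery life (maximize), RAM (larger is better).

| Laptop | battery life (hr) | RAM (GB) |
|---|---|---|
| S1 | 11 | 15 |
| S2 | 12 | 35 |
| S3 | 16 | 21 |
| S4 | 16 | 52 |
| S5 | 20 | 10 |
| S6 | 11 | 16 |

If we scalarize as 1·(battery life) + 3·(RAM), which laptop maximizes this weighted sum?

S1: 1·11 + 3·15 = 56
S2: 1·12 + 3·35 = 117
S3: 1·16 + 3·21 = 79
S4: 1·16 + 3·52 = 172
S5: 1·20 + 3·10 = 50
S6: 1·11 + 3·16 = 59
Highest: S4 at 172.

S4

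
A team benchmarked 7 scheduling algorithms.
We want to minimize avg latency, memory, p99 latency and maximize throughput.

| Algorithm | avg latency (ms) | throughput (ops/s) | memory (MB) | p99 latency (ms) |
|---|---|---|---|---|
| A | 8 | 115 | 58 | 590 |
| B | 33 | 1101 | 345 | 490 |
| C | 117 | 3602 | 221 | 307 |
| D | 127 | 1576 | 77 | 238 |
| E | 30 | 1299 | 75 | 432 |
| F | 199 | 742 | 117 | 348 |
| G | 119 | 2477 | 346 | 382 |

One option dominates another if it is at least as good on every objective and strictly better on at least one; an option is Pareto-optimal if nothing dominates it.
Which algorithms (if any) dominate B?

E

E: avg latency 30≤33, throughput 1299≥1101, memory 75≤345, p99 latency 432≤490 — dominates B.
Others (A, C, D, F, G) are each worse than B on at least one objective.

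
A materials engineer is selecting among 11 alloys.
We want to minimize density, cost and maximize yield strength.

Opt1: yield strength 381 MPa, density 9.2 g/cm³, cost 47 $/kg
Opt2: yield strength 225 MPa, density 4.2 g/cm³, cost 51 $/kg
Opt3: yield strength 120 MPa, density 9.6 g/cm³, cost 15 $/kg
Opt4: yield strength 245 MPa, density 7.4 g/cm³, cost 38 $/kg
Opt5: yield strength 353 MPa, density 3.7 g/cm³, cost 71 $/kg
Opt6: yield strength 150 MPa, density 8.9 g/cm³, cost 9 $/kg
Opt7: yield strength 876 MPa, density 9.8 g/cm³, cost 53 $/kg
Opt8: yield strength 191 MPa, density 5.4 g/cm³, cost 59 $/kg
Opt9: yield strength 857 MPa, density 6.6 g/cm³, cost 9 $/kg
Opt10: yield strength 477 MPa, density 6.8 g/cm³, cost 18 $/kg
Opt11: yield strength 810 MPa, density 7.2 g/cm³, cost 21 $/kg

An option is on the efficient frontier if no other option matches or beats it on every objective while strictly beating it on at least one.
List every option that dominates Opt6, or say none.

Opt9

Opt9: yield strength 857≥150, density 6.6≤8.9, cost 9≤9 — dominates Opt6.
Others (Opt1, Opt2, Opt3, Opt4, Opt5, Opt7, Opt8, Opt10, Opt11) are each worse than Opt6 on at least one objective.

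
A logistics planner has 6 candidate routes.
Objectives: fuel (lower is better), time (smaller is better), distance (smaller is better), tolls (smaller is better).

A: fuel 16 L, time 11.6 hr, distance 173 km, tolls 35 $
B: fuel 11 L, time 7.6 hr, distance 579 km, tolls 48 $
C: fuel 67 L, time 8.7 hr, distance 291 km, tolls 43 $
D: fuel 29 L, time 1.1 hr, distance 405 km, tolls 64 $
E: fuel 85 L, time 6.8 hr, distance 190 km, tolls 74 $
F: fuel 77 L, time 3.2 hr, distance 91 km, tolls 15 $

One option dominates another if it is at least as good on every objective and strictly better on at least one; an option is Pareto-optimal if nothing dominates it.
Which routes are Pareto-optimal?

A, B, C, D, F

A: not dominated.
B: not dominated (best fuel).
C: not dominated.
D: not dominated (best time).
E: dominated by F (fuel 77≤85, time 3.2≤6.8, distance 91≤190, tolls 15≤74).
F: not dominated (best distance).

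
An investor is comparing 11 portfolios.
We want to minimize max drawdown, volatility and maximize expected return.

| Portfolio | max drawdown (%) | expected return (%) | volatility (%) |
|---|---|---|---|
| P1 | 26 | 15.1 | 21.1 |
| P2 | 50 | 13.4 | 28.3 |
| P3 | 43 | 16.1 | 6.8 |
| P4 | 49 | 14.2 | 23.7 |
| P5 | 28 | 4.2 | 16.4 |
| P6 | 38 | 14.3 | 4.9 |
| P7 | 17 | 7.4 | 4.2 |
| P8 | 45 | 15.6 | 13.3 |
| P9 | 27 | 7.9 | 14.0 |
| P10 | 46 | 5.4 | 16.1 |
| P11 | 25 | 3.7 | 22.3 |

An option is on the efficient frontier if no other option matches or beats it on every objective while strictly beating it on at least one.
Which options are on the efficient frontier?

P1: not dominated.
P2: dominated by P1 (max drawdown 26≤50, expected return 15.1≥13.4, volatility 21.1≤28.3).
P3: not dominated (best expected return).
P4: dominated by P1 (max drawdown 26≤49, expected return 15.1≥14.2, volatility 21.1≤23.7).
P5: dominated by P7 (max drawdown 17≤28, expected return 7.4≥4.2, volatility 4.2≤16.4).
P6: not dominated.
P7: not dominated (best max drawdown).
P8: dominated by P3 (max drawdown 43≤45, expected return 16.1≥15.6, volatility 6.8≤13.3).
P9: not dominated.
P10: dominated by P3 (max drawdown 43≤46, expected return 16.1≥5.4, volatility 6.8≤16.1).
P11: dominated by P7 (max drawdown 17≤25, expected return 7.4≥3.7, volatility 4.2≤22.3).

P1, P3, P6, P7, P9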